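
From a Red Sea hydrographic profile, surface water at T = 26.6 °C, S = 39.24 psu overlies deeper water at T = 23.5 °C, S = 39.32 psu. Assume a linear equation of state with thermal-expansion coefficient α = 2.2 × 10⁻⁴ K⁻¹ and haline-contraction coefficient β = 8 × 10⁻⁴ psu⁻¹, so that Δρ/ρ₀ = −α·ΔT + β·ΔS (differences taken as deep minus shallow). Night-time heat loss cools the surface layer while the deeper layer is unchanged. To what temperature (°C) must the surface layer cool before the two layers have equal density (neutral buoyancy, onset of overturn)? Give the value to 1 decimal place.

23.2 °C

Neutral buoyancy requires Δρ = 0, i.e. −α(T_deep − T_surf′) + β(S_deep − S_surf) = 0.
T_surf′ = T_deep − (β/α)·ΔS = 23.5 − (8 × 10⁻⁴/2.2 × 10⁻⁴)·(+0.08) = 23.209 °C.
Cooling required: 26.6 − (23.209) = 3.391 °C.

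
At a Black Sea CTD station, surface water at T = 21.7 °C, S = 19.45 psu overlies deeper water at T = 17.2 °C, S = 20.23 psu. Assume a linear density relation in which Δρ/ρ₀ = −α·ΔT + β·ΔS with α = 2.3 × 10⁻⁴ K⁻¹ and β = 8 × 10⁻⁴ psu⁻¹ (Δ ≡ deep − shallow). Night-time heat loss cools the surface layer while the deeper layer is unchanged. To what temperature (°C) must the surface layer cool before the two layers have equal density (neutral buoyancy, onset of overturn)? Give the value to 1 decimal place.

Neutral buoyancy requires Δρ = 0, i.e. −α(T_deep − T_surf′) + β(S_deep − S_surf) = 0.
T_surf′ = T_deep − (β/α)·ΔS = 17.2 − (8 × 10⁻⁴/2.3 × 10⁻⁴)·(+0.78) = 14.487 °C.
Cooling required: 21.7 − (14.487) = 7.213 °C.

14.5 °C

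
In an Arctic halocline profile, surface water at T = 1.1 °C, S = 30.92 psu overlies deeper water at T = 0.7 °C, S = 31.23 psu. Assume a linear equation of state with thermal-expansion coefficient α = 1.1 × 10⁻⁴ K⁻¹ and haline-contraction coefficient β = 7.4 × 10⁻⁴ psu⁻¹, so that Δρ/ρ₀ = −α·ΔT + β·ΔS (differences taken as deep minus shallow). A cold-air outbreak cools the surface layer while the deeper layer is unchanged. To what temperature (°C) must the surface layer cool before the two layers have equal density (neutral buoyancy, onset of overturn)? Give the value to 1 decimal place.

Neutral buoyancy requires Δρ = 0, i.e. −α(T_deep − T_surf′) + β(S_deep − S_surf) = 0.
T_surf′ = T_deep − (β/α)·ΔS = 0.7 − (7.4 × 10⁻⁴/1.1 × 10⁻⁴)·(+0.31) = -1.385 °C.
Cooling required: 1.1 − (-1.385) = 2.485 °C.

-1.4 °C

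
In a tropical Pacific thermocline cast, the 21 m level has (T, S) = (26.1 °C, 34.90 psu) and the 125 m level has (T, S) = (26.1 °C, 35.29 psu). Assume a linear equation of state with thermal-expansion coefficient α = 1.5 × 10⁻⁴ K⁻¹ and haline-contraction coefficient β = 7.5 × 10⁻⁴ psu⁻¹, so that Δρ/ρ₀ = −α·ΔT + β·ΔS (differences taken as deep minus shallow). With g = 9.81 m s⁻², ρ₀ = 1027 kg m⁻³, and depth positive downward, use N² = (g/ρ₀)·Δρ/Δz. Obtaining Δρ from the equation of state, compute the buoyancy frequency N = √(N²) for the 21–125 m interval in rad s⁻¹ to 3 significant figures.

ΔT = +0.0 K, ΔS = +0.39 psu (deep − shallow).
Δρ/ρ₀ = −αΔT + βΔS = 0 + 2.925 × 10⁻⁴ = 2.925 × 10⁻⁴, so Δρ ≈ 0.3004 kg m⁻³.
N² = (g/ρ₀)·Δρ/Δz = g·(Δρ/ρ₀)/Δz = 9.81 × 2.925 × 10⁻⁴ / 104 = 2.7591 × 10⁻⁵ s⁻².
N = √(2.7591 × 10⁻⁵) = 5.2527 × 10⁻³ rad s⁻¹ ≈ 5.25 × 10⁻³ rad s⁻¹.

5.25 × 10⁻³ rad s⁻¹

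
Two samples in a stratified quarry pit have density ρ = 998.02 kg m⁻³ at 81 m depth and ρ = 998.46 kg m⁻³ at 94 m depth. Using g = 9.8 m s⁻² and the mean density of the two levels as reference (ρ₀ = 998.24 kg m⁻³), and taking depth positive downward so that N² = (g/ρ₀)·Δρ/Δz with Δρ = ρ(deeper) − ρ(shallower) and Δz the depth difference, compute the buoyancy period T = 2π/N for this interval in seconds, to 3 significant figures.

Δρ = 998.46 − 998.02 = 0.44 kg m⁻³ over Δz = 94 − 81 = 13 m.
N² = (9.8/998.24) × (0.44/13) = 3.3228 × 10⁻⁴ s⁻².
N = √(3.3228 × 10⁻⁴) = 0.018229 rad s⁻¹, so T = 2π/N = 344.68 s ≈ 345 s.

345 s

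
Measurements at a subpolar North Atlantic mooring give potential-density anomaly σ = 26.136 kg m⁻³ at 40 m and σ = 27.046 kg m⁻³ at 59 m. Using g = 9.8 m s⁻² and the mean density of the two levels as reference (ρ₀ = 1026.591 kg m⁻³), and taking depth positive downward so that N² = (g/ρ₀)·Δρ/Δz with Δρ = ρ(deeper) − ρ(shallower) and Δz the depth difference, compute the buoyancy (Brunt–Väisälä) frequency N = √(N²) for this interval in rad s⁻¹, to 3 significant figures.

0.0214 rad s⁻¹

Δρ = 1027.046 − 1026.136 = 0.910 kg m⁻³ over Δz = 59 − 40 = 19 m.
N² = (9.8/1026.591) × (0.910/19) = 4.5721 × 10⁻⁴ s⁻².
N = √(4.5721 × 10⁻⁴) = 0.021382 rad s⁻¹ ≈ 0.0214 rad s⁻¹.
A positive N² confirms static stability across the interval.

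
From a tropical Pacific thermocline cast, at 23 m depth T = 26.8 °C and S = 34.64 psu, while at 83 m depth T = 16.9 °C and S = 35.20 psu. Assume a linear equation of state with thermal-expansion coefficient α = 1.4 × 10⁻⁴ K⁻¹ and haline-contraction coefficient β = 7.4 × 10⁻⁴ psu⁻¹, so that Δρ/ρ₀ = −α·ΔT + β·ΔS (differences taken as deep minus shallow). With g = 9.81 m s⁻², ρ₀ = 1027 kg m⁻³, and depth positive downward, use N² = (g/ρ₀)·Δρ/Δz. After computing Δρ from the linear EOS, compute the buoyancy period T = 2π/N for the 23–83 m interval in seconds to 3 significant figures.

366 s

ΔT = -9.9 K, ΔS = +0.56 psu (deep − shallow).
Δρ/ρ₀ = −αΔT + βΔS = 1.386 × 10⁻³ + 4.144 × 10⁻⁴ = 1.8004 × 10⁻³, so Δρ ≈ 1.849 kg m⁻³.
N² = (g/ρ₀)·Δρ/Δz = g·(Δρ/ρ₀)/Δz = 9.81 × 1.8004 × 10⁻³ / 60 = 2.9437 × 10⁻⁴ s⁻².
N = √(2.9437 × 10⁻⁴) = 0.017157 rad s⁻¹ → T = 2π/N = 366.22 s ≈ 366 s.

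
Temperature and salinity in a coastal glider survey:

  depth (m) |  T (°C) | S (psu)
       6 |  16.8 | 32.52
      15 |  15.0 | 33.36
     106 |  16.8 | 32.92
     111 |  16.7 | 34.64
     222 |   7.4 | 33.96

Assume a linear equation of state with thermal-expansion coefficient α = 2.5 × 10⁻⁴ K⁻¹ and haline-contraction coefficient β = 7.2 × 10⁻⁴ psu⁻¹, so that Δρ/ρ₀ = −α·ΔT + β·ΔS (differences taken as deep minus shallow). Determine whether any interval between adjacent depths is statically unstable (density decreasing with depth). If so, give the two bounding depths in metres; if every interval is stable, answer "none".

Evaluate Δρ/ρ₀ = −αΔT + βΔS across each adjacent pair:
  6–15 m: −αΔT+βΔS = −(2.5 × 10⁻⁴)(-1.8)+(7.2 × 10⁻⁴)(+0.84) = 1.1 × 10⁻³ → stable
  15–106 m: −αΔT+βΔS = −(2.5 × 10⁻⁴)(+1.8)+(7.2 × 10⁻⁴)(-0.44) = -7.7 × 10⁻⁴ → UNSTABLE
  106–111 m: −αΔT+βΔS = −(2.5 × 10⁻⁴)(-0.1)+(7.2 × 10⁻⁴)(+1.72) = 1.3 × 10⁻³ → stable
  111–222 m: −αΔT+βΔS = −(2.5 × 10⁻⁴)(-9.3)+(7.2 × 10⁻⁴)(-0.68) = 1.8 × 10⁻³ → stable
The 15–106 m interval has Δρ < 0: lighter water underlies denser water.

15–106 m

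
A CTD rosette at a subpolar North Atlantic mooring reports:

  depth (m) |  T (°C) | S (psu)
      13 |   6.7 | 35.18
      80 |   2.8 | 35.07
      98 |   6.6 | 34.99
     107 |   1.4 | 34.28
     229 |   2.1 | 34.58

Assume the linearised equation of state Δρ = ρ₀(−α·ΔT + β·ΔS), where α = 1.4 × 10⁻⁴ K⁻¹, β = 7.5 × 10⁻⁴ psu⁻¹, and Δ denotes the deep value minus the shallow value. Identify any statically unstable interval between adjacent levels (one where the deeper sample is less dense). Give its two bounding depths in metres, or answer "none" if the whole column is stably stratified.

Evaluate Δρ/ρ₀ = −αΔT + βΔS across each adjacent pair:
  13–80 m: −αΔT+βΔS = −(1.4 × 10⁻⁴)(-3.9)+(7.5 × 10⁻⁴)(-0.11) = 4.6 × 10⁻⁴ → stable
  80–98 m: −αΔT+βΔS = −(1.4 × 10⁻⁴)(+3.8)+(7.5 × 10⁻⁴)(-0.08) = -5.9 × 10⁻⁴ → UNSTABLE
  98–107 m: −αΔT+βΔS = −(1.4 × 10⁻⁴)(-5.2)+(7.5 × 10⁻⁴)(-0.71) = 2.0 × 10⁻⁴ → stable
  107–229 m: −αΔT+βΔS = −(1.4 × 10⁻⁴)(+0.7)+(7.5 × 10⁻⁴)(+0.30) = 1.3 × 10⁻⁴ → stable
The 80–98 m interval has Δρ < 0: lighter water underlies denser water.

80–98 m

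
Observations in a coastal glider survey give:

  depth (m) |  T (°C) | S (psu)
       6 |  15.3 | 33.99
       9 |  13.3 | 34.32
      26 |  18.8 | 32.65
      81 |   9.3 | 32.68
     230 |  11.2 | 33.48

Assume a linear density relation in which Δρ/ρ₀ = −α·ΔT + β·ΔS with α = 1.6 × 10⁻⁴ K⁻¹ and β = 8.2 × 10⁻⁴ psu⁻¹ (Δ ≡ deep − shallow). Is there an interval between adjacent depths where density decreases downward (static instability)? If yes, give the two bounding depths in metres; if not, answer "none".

Evaluate Δρ/ρ₀ = −αΔT + βΔS across each adjacent pair:
  6–9 m: −αΔT+βΔS = −(1.6 × 10⁻⁴)(-2.0)+(8.2 × 10⁻⁴)(+0.33) = 5.9 × 10⁻⁴ → stable
  9–26 m: −αΔT+βΔS = −(1.6 × 10⁻⁴)(+5.5)+(8.2 × 10⁻⁴)(-1.67) = -2.2 × 10⁻³ → UNSTABLE
  26–81 m: −αΔT+βΔS = −(1.6 × 10⁻⁴)(-9.5)+(8.2 × 10⁻⁴)(+0.03) = 1.5 × 10⁻³ → stable
  81–230 m: −αΔT+βΔS = −(1.6 × 10⁻⁴)(+1.9)+(8.2 × 10⁻⁴)(+0.80) = 3.5 × 10⁻⁴ → stable
The 9–26 m interval has Δρ < 0: lighter water underlies denser water.

9–26 m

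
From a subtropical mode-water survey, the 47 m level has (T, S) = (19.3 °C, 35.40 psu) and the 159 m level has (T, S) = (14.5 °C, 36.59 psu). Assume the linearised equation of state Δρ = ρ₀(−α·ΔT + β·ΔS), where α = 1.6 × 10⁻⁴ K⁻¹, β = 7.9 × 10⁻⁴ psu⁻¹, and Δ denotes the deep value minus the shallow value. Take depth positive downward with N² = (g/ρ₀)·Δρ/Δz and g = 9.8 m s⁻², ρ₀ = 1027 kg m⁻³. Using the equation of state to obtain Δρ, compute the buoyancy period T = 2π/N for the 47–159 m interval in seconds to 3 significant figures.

ΔT = -4.8 K, ΔS = +1.19 psu (deep − shallow).
Δρ/ρ₀ = −αΔT + βΔS = 7.68 × 10⁻⁴ + 9.401 × 10⁻⁴ = 1.7081 × 10⁻³, so Δρ ≈ 1.754 kg m⁻³.
N² = (g/ρ₀)·Δρ/Δz = g·(Δρ/ρ₀)/Δz = 9.8 × 1.7081 × 10⁻³ / 112 = 1.4946 × 10⁻⁴ s⁻².
N = √(1.4946 × 10⁻⁴) = 0.012225 rad s⁻¹ → T = 2π/N = 513.96 s ≈ 514 s.

514 s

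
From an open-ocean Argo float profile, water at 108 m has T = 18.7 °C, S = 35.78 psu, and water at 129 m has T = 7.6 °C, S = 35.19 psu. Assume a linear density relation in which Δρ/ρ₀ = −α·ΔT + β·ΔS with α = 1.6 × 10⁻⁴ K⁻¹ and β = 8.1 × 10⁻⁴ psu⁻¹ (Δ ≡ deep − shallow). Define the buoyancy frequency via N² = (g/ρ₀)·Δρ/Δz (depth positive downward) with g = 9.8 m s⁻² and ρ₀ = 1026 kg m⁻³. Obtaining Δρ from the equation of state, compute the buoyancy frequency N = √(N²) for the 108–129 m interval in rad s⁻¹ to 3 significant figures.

ΔT = -11.1 K, ΔS = -0.59 psu (deep − shallow).
Δρ/ρ₀ = −αΔT + βΔS = 1.776 × 10⁻³ − 4.779 × 10⁻⁴ = 1.2981 × 10⁻³, so Δρ ≈ 1.332 kg m⁻³.
N² = (g/ρ₀)·Δρ/Δz = g·(Δρ/ρ₀)/Δz = 9.8 × 1.2981 × 10⁻³ / 21 = 6.0578 × 10⁻⁴ s⁻².
N = √(6.0578 × 10⁻⁴) = 0.024613 rad s⁻¹ ≈ 0.0246 rad s⁻¹.

0.0246 rad s⁻¹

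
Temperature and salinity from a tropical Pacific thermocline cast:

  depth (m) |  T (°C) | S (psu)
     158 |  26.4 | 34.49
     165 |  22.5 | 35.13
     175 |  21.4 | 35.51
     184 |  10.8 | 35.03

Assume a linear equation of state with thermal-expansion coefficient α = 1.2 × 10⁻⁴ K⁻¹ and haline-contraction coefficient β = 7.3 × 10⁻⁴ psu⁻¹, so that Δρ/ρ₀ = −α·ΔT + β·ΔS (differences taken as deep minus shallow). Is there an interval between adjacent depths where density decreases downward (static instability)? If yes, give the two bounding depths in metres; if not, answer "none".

none

Evaluate Δρ/ρ₀ = −αΔT + βΔS across each adjacent pair:
  158–165 m: −αΔT+βΔS = −(1.2 × 10⁻⁴)(-3.9)+(7.3 × 10⁻⁴)(+0.64) = 9.4 × 10⁻⁴ → stable
  165–175 m: −αΔT+βΔS = −(1.2 × 10⁻⁴)(-1.1)+(7.3 × 10⁻⁴)(+0.38) = 4.1 × 10⁻⁴ → stable
  175–184 m: −αΔT+βΔS = −(1.2 × 10⁻⁴)(-10.6)+(7.3 × 10⁻⁴)(-0.48) = 9.2 × 10⁻⁴ → stable
Every interval has Δρ > 0: the column is stably stratified throughout.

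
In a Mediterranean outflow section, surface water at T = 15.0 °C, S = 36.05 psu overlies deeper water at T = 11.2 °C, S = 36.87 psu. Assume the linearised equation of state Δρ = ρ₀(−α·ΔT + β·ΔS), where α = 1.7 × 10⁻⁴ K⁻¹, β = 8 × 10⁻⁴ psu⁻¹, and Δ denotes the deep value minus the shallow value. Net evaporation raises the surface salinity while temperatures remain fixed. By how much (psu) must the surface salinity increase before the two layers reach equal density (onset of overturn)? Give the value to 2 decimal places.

Neutral buoyancy requires −α(T_deep − T_surf) + β(S_deep − S_surf′) = 0.
S_surf′ = S_deep − (α/β)·ΔT = 36.87 − (1.7 × 10⁻⁴/8 × 10⁻⁴)·(-3.8) = 37.6775 psu.
Increase required: 37.6775 − 36.05 = 1.6275 psu.

1.63 psu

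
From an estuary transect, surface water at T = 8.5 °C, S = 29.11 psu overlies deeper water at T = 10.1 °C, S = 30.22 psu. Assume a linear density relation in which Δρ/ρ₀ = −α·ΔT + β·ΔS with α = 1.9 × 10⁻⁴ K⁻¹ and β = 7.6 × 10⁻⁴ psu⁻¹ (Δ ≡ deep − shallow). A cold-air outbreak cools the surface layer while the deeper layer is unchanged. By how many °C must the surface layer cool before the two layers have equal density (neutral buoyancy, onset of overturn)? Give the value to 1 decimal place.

2.8 °C

Neutral buoyancy requires Δρ = 0, i.e. −α(T_deep − T_surf′) + β(S_deep − S_surf) = 0.
T_surf′ = T_deep − (β/α)·ΔS = 10.1 − (7.6 × 10⁻⁴/1.9 × 10⁻⁴)·(+1.11) = 5.660 °C.
Cooling required: 8.5 − (5.660) = 2.840 °C.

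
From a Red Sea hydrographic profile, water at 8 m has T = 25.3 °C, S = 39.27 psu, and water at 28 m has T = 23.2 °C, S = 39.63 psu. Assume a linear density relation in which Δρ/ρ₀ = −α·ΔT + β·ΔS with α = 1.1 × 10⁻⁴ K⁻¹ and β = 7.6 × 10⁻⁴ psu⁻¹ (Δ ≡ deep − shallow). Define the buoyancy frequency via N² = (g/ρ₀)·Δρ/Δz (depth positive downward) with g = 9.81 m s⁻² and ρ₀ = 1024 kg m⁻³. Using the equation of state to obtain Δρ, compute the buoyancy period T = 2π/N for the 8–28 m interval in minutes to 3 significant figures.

6.66 min

ΔT = -2.1 K, ΔS = +0.36 psu (deep − shallow).
Δρ/ρ₀ = −αΔT + βΔS = 2.31 × 10⁻⁴ + 2.736 × 10⁻⁴ = 5.046 × 10⁻⁴, so Δρ ≈ 0.5167 kg m⁻³.
N² = (g/ρ₀)·Δρ/Δz = g·(Δρ/ρ₀)/Δz = 9.81 × 5.046 × 10⁻⁴ / 20 = 2.4751 × 10⁻⁴ s⁻².
N = √(2.4751 × 10⁻⁴) = 0.015732 rad s⁻¹ → T = 2π/N = 399.39 s = 6.6565 min ≈ 6.66 min.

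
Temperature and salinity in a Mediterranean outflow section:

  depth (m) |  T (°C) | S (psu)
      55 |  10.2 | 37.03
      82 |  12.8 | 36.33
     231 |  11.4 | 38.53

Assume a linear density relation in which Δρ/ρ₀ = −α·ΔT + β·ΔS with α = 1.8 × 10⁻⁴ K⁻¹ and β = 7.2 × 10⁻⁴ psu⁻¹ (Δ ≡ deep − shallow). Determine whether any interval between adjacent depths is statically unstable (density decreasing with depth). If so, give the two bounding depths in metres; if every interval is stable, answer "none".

55–82 m

Evaluate Δρ/ρ₀ = −αΔT + βΔS across each adjacent pair:
  55–82 m: −αΔT+βΔS = −(1.8 × 10⁻⁴)(+2.6)+(7.2 × 10⁻⁴)(-0.70) = -9.7 × 10⁻⁴ → UNSTABLE
  82–231 m: −αΔT+βΔS = −(1.8 × 10⁻⁴)(-1.4)+(7.2 × 10⁻⁴)(+2.20) = 1.8 × 10⁻³ → stable
The 55–82 m interval has Δρ < 0: lighter water underlies denser water.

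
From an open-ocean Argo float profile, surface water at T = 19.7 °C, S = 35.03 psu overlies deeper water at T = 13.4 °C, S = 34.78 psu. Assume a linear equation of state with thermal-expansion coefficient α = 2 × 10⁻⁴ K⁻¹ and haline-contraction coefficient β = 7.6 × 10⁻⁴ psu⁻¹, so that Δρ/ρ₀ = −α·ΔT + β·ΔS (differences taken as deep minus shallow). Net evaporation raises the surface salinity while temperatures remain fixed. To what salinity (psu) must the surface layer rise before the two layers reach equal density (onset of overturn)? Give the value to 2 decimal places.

Neutral buoyancy requires −α(T_deep − T_surf) + β(S_deep − S_surf′) = 0.
S_surf′ = S_deep − (α/β)·ΔT = 34.78 − (2 × 10⁻⁴/7.6 × 10⁻⁴)·(-6.3) = 36.4379 psu.
Increase required: 36.4379 − 35.03 = 1.4079 psu.

36.44 psu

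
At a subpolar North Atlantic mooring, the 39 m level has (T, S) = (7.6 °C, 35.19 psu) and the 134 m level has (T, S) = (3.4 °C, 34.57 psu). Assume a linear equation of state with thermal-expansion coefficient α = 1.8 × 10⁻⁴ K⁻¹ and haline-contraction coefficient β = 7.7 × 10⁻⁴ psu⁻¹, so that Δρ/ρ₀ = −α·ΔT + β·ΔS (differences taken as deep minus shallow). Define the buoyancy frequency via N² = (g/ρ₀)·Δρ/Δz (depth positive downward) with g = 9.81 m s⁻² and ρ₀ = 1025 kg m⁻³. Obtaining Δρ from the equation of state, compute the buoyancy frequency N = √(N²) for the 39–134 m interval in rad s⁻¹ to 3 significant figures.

5.36 × 10⁻³ rad s⁻¹

ΔT = -4.2 K, ΔS = -0.62 psu (deep − shallow).
Δρ/ρ₀ = −αΔT + βΔS = 7.56 × 10⁻⁴ − 4.774 × 10⁻⁴ = 2.786 × 10⁻⁴, so Δρ ≈ 0.2856 kg m⁻³.
N² = (g/ρ₀)·Δρ/Δz = g·(Δρ/ρ₀)/Δz = 9.81 × 2.786 × 10⁻⁴ / 95 = 2.8769 × 10⁻⁵ s⁻².
N = √(2.8769 × 10⁻⁵) = 5.3637 × 10⁻³ rad s⁻¹ ≈ 5.36 × 10⁻³ rad s⁻¹.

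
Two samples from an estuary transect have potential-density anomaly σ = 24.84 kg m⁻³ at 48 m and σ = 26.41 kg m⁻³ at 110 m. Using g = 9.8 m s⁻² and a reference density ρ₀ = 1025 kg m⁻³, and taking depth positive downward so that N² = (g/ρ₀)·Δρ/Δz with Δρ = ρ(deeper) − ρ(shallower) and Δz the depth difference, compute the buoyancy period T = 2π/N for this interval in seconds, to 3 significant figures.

Δρ = 1026.41 − 1024.84 = 1.57 kg m⁻³ over Δz = 110 − 48 = 62 m.
N² = (9.8/1025) × (1.57/62) = 2.4211 × 10⁻⁴ s⁻².
N = √(2.4211 × 10⁻⁴) = 0.015560 rad s⁻¹, so T = 2π/N = 403.80 s ≈ 404 s.

404 s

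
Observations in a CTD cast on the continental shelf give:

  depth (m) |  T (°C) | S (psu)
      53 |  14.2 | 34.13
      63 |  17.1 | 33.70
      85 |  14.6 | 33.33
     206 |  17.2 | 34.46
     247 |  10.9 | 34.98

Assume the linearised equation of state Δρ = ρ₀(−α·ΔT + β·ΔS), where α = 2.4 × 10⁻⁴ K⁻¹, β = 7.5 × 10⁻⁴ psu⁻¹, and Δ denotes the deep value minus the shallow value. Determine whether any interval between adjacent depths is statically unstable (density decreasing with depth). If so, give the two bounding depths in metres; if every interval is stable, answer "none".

Evaluate Δρ/ρ₀ = −αΔT + βΔS across each adjacent pair:
  53–63 m: −αΔT+βΔS = −(2.4 × 10⁻⁴)(+2.9)+(7.5 × 10⁻⁴)(-0.43) = -1.0 × 10⁻³ → UNSTABLE
  63–85 m: −αΔT+βΔS = −(2.4 × 10⁻⁴)(-2.5)+(7.5 × 10⁻⁴)(-0.37) = 3.2 × 10⁻⁴ → stable
  85–206 m: −αΔT+βΔS = −(2.4 × 10⁻⁴)(+2.6)+(7.5 × 10⁻⁴)(+1.13) = 2.2 × 10⁻⁴ → stable
  206–247 m: −αΔT+βΔS = −(2.4 × 10⁻⁴)(-6.3)+(7.5 × 10⁻⁴)(+0.52) = 1.9 × 10⁻³ → stable
The 53–63 m interval has Δρ < 0: lighter water underlies denser water.

53–63 m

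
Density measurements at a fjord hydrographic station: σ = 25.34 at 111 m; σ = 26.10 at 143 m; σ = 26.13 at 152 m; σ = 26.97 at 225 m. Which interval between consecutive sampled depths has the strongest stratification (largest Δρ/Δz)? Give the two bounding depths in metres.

111–143 m

Compute the density gradient over each adjacent pair:
  111–143 m: Δρ/Δz = 0.76/32 = 0.024 kg m⁻⁴
  143–152 m: Δρ/Δz = 0.03/9 = 3.3 × 10⁻³ kg m⁻⁴
  152–225 m: Δρ/Δz = 0.84/73 = 0.012 kg m⁻⁴
The largest gradient is in the 111–143 m interval — the pycnocline.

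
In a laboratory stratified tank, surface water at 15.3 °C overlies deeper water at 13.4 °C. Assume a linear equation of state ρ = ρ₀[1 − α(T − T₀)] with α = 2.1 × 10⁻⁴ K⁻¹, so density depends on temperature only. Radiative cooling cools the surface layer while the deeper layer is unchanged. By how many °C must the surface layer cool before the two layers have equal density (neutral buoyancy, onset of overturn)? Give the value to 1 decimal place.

1.9 °C

With temperature the only control, equal density requires T_surf′ = T_deep.
T_surf′ = 13.4 °C.
Cooling required: 15.3 − 13.4 = 1.9 °C.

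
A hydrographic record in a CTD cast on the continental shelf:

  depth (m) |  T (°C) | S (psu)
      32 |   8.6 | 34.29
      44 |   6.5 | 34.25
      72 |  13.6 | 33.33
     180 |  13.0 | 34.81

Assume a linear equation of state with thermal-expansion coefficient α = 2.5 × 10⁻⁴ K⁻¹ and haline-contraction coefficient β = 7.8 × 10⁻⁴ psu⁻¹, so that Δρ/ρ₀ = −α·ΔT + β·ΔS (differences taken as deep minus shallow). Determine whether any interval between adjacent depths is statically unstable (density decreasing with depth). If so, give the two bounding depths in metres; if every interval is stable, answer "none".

44–72 m

Evaluate Δρ/ρ₀ = −αΔT + βΔS across each adjacent pair:
  32–44 m: −αΔT+βΔS = −(2.5 × 10⁻⁴)(-2.1)+(7.8 × 10⁻⁴)(-0.04) = 4.9 × 10⁻⁴ → stable
  44–72 m: −αΔT+βΔS = −(2.5 × 10⁻⁴)(+7.1)+(7.8 × 10⁻⁴)(-0.92) = -2.5 × 10⁻³ → UNSTABLE
  72–180 m: −αΔT+βΔS = −(2.5 × 10⁻⁴)(-0.6)+(7.8 × 10⁻⁴)(+1.48) = 1.3 × 10⁻³ → stable
The 44–72 m interval has Δρ < 0: lighter water underlies denser water.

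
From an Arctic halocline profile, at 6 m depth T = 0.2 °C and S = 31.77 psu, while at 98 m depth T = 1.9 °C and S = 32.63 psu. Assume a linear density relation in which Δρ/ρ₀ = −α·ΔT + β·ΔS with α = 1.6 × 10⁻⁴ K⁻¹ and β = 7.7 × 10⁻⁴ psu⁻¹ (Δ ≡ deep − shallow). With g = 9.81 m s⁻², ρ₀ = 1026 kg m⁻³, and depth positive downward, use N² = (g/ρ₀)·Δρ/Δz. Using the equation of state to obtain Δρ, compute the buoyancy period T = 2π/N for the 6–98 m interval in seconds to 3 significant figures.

974 s

ΔT = +1.7 K, ΔS = +0.86 psu (deep − shallow).
Δρ/ρ₀ = −αΔT + βΔS = -2.72 × 10⁻⁴ + 6.622 × 10⁻⁴ = 3.902 × 10⁻⁴, so Δρ ≈ 0.4003 kg m⁻³.
N² = (g/ρ₀)·Δρ/Δz = g·(Δρ/ρ₀)/Δz = 9.81 × 3.902 × 10⁻⁴ / 92 = 4.1607 × 10⁻⁵ s⁻².
N = √(4.1607 × 10⁻⁵) = 6.4503 × 10⁻³ rad s⁻¹ → T = 2π/N = 974.09 s ≈ 974 s.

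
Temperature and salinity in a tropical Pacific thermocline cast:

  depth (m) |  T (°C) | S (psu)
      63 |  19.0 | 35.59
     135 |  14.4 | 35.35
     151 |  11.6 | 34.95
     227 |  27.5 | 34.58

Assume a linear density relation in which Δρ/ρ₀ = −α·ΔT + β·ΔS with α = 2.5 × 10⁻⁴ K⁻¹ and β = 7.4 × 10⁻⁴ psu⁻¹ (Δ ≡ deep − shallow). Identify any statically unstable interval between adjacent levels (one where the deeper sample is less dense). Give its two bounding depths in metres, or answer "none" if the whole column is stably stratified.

151–227 m

Evaluate Δρ/ρ₀ = −αΔT + βΔS across each adjacent pair:
  63–135 m: −αΔT+βΔS = −(2.5 × 10⁻⁴)(-4.6)+(7.4 × 10⁻⁴)(-0.24) = 9.7 × 10⁻⁴ → stable
  135–151 m: −αΔT+βΔS = −(2.5 × 10⁻⁴)(-2.8)+(7.4 × 10⁻⁴)(-0.40) = 4.0 × 10⁻⁴ → stable
  151–227 m: −αΔT+βΔS = −(2.5 × 10⁻⁴)(+15.9)+(7.4 × 10⁻⁴)(-0.37) = -4.2 × 10⁻³ → UNSTABLE
The 151–227 m interval has Δρ < 0: lighter water underlies denser water.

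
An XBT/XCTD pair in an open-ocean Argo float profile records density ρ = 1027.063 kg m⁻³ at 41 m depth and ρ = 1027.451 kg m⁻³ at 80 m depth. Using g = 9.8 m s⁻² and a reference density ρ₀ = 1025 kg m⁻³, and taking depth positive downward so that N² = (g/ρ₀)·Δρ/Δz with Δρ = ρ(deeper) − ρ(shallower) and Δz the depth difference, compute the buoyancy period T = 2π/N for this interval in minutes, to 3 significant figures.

10.7 min

Δρ = 1027.451 − 1027.063 = 0.388 kg m⁻³ over Δz = 80 − 41 = 39 m.
N² = (9.8/1025) × (0.388/39) = 9.5119 × 10⁻⁵ s⁻².
N = √(9.5119 × 10⁻⁵) = 9.7529 × 10⁻³ rad s⁻¹, so T = 2π/N = 644.24 s = 10.737 min ≈ 10.7 min.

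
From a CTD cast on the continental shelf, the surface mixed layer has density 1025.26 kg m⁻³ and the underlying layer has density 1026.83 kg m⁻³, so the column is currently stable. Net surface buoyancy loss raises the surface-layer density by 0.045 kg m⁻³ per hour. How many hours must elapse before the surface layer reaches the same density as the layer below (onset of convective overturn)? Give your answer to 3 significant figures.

34.9 hours

Density deficit of the surface layer: 1026.83 − 1025.26 = 1.57 kg m⁻³.
Required change = 1.57 / 0.045 = 34.9 hours.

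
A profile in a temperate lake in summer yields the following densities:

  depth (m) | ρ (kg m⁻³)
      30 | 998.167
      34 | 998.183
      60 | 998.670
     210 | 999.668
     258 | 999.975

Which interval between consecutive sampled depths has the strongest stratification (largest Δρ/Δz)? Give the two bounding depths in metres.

Compute the density gradient over each adjacent pair:
  30–34 m: Δρ/Δz = 0.016/4 = 4.0 × 10⁻³ kg m⁻⁴
  34–60 m: Δρ/Δz = 0.487/26 = 0.019 kg m⁻⁴
  60–210 m: Δρ/Δz = 0.998/150 = 6.7 × 10⁻³ kg m⁻⁴
  210–258 m: Δρ/Δz = 0.307/48 = 6.4 × 10⁻³ kg m⁻⁴
The largest gradient is in the 34–60 m interval — the pycnocline.

34–60 m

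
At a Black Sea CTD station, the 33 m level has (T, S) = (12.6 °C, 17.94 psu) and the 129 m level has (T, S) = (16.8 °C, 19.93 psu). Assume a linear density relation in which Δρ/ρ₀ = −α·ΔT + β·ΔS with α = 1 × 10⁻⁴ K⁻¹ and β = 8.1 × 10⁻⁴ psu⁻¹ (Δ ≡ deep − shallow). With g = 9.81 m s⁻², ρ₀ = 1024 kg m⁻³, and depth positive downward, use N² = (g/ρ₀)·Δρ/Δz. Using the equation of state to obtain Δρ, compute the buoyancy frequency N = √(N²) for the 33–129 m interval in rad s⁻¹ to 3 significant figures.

ΔT = +4.2 K, ΔS = +1.99 psu (deep − shallow).
Δρ/ρ₀ = −αΔT + βΔS = -4.20 × 10⁻⁴ + 1.6119 × 10⁻³ = 1.1919 × 10⁻³, so Δρ ≈ 1.221 kg m⁻³.
N² = (g/ρ₀)·Δρ/Δz = g·(Δρ/ρ₀)/Δz = 9.81 × 1.1919 × 10⁻³ / 96 = 1.2180 × 10⁻⁴ s⁻².
N = √(1.2180 × 10⁻⁴) = 0.011036 rad s⁻¹ ≈ 0.0110 rad s⁻¹.

0.0110 rad s⁻¹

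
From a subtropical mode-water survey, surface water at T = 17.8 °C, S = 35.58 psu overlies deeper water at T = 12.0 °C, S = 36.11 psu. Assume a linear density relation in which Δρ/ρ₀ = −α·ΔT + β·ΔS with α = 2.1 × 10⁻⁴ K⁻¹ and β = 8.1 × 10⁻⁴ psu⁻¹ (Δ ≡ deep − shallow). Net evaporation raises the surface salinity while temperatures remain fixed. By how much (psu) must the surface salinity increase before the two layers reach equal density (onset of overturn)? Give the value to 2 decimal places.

Neutral buoyancy requires −α(T_deep − T_surf) + β(S_deep − S_surf′) = 0.
S_surf′ = S_deep − (α/β)·ΔT = 36.11 − (2.1 × 10⁻⁴/8.1 × 10⁻⁴)·(-5.8) = 37.6137 psu.
Increase required: 37.6137 − 35.58 = 2.0337 psu.

2.03 psu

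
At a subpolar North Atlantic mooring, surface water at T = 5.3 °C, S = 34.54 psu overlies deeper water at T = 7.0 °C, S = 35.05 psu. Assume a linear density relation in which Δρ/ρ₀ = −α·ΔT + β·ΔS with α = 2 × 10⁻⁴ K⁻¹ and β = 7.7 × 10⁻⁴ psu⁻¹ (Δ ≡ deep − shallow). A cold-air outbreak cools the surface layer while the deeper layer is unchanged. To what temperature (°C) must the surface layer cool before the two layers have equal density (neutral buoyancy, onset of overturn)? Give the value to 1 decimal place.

5.0 °C

Neutral buoyancy requires Δρ = 0, i.e. −α(T_deep − T_surf′) + β(S_deep − S_surf) = 0.
T_surf′ = T_deep − (β/α)·ΔS = 7.0 − (7.7 × 10⁻⁴/2 × 10⁻⁴)·(+0.51) = 5.037 °C.
Cooling required: 5.3 − (5.037) = 0.263 °C.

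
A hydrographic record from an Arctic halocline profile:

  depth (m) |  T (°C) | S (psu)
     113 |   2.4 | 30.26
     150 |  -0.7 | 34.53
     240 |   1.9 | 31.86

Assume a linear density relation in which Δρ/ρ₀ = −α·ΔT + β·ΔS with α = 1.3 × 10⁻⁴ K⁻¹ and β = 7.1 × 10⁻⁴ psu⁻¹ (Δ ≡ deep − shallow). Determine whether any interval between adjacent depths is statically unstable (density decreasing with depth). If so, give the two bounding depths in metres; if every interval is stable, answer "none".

150–240 m

Evaluate Δρ/ρ₀ = −αΔT + βΔS across each adjacent pair:
  113–150 m: −αΔT+βΔS = −(1.3 × 10⁻⁴)(-3.1)+(7.1 × 10⁻⁴)(+4.27) = 3.4 × 10⁻³ → stable
  150–240 m: −αΔT+βΔS = −(1.3 × 10⁻⁴)(+2.6)+(7.1 × 10⁻⁴)(-2.67) = -2.2 × 10⁻³ → UNSTABLE
The 150–240 m interval has Δρ < 0: lighter water underlies denser water.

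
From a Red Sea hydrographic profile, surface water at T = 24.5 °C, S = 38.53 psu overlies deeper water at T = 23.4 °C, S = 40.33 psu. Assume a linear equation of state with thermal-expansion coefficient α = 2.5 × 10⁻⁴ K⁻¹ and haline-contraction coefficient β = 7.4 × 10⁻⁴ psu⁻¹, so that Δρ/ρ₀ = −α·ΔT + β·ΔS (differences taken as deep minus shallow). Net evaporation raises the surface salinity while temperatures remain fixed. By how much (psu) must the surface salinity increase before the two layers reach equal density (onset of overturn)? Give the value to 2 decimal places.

2.17 psu

Neutral buoyancy requires −α(T_deep − T_surf) + β(S_deep − S_surf′) = 0.
S_surf′ = S_deep − (α/β)·ΔT = 40.33 − (2.5 × 10⁻⁴/7.4 × 10⁻⁴)·(-1.1) = 40.7016 psu.
Increase required: 40.7016 − 38.53 = 2.1716 psu.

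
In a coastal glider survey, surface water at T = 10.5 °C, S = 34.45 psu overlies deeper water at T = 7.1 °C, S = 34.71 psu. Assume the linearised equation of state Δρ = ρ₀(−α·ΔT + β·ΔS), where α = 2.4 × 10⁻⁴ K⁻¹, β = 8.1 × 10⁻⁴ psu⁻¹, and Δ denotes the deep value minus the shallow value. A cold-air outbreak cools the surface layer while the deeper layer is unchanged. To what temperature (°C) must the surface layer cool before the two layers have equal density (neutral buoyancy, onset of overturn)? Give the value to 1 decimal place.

Neutral buoyancy requires Δρ = 0, i.e. −α(T_deep − T_surf′) + β(S_deep − S_surf) = 0.
T_surf′ = T_deep − (β/α)·ΔS = 7.1 − (8.1 × 10⁻⁴/2.4 × 10⁻⁴)·(+0.26) = 6.223 °C.
Cooling required: 10.5 − (6.223) = 4.277 °C.

6.2 °C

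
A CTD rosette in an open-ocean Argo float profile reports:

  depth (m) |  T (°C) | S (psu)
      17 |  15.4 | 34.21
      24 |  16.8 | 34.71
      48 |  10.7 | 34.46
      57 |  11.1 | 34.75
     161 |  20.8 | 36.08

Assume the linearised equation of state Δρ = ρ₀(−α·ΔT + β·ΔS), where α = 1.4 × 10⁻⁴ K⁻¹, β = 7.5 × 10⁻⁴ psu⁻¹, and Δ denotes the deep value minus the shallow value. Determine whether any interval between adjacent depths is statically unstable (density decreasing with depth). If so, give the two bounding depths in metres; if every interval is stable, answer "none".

Evaluate Δρ/ρ₀ = −αΔT + βΔS across each adjacent pair:
  17–24 m: −αΔT+βΔS = −(1.4 × 10⁻⁴)(+1.4)+(7.5 × 10⁻⁴)(+0.50) = 1.8 × 10⁻⁴ → stable
  24–48 m: −αΔT+βΔS = −(1.4 × 10⁻⁴)(-6.1)+(7.5 × 10⁻⁴)(-0.25) = 6.7 × 10⁻⁴ → stable
  48–57 m: −αΔT+βΔS = −(1.4 × 10⁻⁴)(+0.4)+(7.5 × 10⁻⁴)(+0.29) = 1.6 × 10⁻⁴ → stable
  57–161 m: −αΔT+βΔS = −(1.4 × 10⁻⁴)(+9.7)+(7.5 × 10⁻⁴)(+1.33) = -3.6 × 10⁻⁴ → UNSTABLE
The 57–161 m interval has Δρ < 0: lighter water underlies denser water.

57–161 m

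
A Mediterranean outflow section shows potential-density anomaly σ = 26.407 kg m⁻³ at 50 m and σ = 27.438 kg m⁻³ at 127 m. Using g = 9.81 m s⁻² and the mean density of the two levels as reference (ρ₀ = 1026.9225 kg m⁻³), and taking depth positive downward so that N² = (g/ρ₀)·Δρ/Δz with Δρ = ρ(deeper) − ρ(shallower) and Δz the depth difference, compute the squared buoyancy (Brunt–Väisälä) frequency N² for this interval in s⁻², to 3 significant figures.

Δρ = 1027.438 − 1026.407 = 1.031 kg m⁻³ over Δz = 127 − 50 = 77 m.
N² = (9.81/1026.9225) × (1.031/77) = 1.2791 × 10⁻⁴ s⁻² ≈ 1.28 × 10⁻⁴ s⁻².
N² > 0, so the interval is statically stable.

1.28 × 10⁻⁴ s⁻²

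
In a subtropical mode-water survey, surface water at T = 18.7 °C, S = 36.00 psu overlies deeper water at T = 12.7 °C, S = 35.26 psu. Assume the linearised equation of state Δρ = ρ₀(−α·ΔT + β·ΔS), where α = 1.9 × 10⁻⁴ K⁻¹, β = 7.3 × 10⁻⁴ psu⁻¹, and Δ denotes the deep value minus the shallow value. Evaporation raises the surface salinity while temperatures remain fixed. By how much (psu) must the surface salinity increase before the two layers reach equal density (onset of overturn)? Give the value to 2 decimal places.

0.82 psu

Neutral buoyancy requires −α(T_deep − T_surf) + β(S_deep − S_surf′) = 0.
S_surf′ = S_deep − (α/β)·ΔT = 35.26 − (1.9 × 10⁻⁴/7.3 × 10⁻⁴)·(-6.0) = 36.8216 psu.
Increase required: 36.8216 − 36.00 = 0.8216 psu.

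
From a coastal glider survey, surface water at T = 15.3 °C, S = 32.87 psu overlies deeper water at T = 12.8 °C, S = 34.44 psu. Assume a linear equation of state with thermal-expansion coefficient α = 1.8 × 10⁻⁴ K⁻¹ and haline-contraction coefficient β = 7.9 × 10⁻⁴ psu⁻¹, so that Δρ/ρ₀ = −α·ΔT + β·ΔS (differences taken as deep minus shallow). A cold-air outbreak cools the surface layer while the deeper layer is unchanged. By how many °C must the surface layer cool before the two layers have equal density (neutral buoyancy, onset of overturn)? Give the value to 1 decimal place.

Neutral buoyancy requires Δρ = 0, i.e. −α(T_deep − T_surf′) + β(S_deep − S_surf) = 0.
T_surf′ = T_deep − (β/α)·ΔS = 12.8 − (7.9 × 10⁻⁴/1.8 × 10⁻⁴)·(+1.57) = 5.909 °C.
Cooling required: 15.3 − (5.909) = 9.391 °C.

9.4 °C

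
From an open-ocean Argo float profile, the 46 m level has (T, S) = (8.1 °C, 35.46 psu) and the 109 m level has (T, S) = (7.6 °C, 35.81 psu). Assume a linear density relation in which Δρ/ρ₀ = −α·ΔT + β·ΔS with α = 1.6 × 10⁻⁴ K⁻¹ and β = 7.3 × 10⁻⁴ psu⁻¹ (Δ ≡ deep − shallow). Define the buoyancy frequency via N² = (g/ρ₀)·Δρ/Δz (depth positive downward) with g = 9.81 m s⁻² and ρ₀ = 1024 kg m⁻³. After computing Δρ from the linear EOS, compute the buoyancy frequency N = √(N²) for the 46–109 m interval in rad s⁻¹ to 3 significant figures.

ΔT = -0.5 K, ΔS = +0.35 psu (deep − shallow).
Δρ/ρ₀ = −αΔT + βΔS = 8.00 × 10⁻⁵ + 2.555 × 10⁻⁴ = 3.355 × 10⁻⁴, so Δρ ≈ 0.3436 kg m⁻³.
N² = (g/ρ₀)·Δρ/Δz = g·(Δρ/ρ₀)/Δz = 9.81 × 3.355 × 10⁻⁴ / 63 = 5.2242 × 10⁻⁵ s⁻².
N = √(5.2242 × 10⁻⁵) = 7.2279 × 10⁻³ rad s⁻¹ ≈ 7.23 × 10⁻³ rad s⁻¹.

7.23 × 10⁻³ rad s⁻¹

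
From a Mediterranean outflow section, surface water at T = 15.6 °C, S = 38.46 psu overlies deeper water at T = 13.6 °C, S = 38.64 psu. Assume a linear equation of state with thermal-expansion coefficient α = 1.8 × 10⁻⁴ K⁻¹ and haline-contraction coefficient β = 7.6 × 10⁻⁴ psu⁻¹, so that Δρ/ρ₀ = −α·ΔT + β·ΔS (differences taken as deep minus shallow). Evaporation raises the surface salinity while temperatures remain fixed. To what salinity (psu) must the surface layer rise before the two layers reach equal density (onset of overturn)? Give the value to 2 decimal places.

39.11 psu

Neutral buoyancy requires −α(T_deep − T_surf) + β(S_deep − S_surf′) = 0.
S_surf′ = S_deep − (α/β)·ΔT = 38.64 − (1.8 × 10⁻⁴/7.6 × 10⁻⁴)·(-2.0) = 39.1137 psu.
Increase required: 39.1137 − 38.46 = 0.6537 psu.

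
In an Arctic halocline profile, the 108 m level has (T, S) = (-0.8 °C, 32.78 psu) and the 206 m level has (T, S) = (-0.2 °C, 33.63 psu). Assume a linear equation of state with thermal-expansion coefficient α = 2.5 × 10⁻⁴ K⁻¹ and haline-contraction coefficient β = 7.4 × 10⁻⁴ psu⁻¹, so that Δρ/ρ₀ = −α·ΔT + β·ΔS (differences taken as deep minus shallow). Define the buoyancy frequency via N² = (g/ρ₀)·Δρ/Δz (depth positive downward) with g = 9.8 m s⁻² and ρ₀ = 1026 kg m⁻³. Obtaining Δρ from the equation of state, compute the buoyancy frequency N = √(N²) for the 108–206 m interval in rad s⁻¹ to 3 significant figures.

6.92 × 10⁻³ rad s⁻¹

ΔT = +0.6 K, ΔS = +0.85 psu (deep − shallow).
Δρ/ρ₀ = −αΔT + βΔS = -1.50 × 10⁻⁴ + 6.29 × 10⁻⁴ = 4.79 × 10⁻⁴, so Δρ ≈ 0.4915 kg m⁻³.
N² = (g/ρ₀)·Δρ/Δz = g·(Δρ/ρ₀)/Δz = 9.8 × 4.79 × 10⁻⁴ / 98 = 4.7900 × 10⁻⁵ s⁻².
N = √(4.7900 × 10⁻⁵) = 6.9210 × 10⁻³ rad s⁻¹ ≈ 6.92 × 10⁻³ rad s⁻¹.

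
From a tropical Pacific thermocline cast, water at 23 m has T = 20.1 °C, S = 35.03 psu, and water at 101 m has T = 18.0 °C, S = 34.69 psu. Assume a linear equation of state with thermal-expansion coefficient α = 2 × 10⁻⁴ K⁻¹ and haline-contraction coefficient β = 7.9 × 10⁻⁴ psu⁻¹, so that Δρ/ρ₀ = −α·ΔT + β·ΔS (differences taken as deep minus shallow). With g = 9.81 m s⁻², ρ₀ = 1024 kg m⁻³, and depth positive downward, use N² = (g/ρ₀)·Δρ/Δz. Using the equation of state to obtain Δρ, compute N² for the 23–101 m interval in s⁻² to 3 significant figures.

ΔT = -2.1 K, ΔS = -0.34 psu (deep − shallow).
Δρ/ρ₀ = −αΔT + βΔS = 4.20 × 10⁻⁴ − 2.686 × 10⁻⁴ = 1.514 × 10⁻⁴, so Δρ ≈ 0.1550 kg m⁻³.
N² = (g/ρ₀)·Δρ/Δz = g·(Δρ/ρ₀)/Δz = 9.81 × 1.514 × 10⁻⁴ / 78 = 1.9041 × 10⁻⁵ s⁻² ≈ 1.90 × 10⁻⁵ s⁻².

1.90 × 10⁻⁵ s⁻²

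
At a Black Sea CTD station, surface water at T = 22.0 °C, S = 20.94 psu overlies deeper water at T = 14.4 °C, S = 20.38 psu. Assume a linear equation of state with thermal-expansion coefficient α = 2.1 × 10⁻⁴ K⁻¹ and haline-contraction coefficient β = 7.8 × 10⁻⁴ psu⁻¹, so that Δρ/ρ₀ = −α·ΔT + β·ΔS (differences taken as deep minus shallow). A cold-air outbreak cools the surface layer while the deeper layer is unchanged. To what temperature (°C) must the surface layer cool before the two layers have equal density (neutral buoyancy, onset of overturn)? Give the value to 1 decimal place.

Neutral buoyancy requires Δρ = 0, i.e. −α(T_deep − T_surf′) + β(S_deep − S_surf) = 0.
T_surf′ = T_deep − (β/α)·ΔS = 14.4 − (7.8 × 10⁻⁴/2.1 × 10⁻⁴)·(-0.56) = 16.480 °C.
Cooling required: 22.0 − (16.480) = 5.520 °C.

16.5 °C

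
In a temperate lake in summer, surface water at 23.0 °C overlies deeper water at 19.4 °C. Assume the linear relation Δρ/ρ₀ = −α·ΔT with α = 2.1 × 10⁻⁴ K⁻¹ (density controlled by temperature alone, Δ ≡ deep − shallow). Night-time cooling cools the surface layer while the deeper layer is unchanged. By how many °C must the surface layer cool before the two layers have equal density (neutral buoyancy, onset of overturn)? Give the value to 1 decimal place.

With temperature the only control, equal density requires T_surf′ = T_deep.
T_surf′ = 19.4 °C.
Cooling required: 23.0 − 19.4 = 3.6 °C.

3.6 °C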